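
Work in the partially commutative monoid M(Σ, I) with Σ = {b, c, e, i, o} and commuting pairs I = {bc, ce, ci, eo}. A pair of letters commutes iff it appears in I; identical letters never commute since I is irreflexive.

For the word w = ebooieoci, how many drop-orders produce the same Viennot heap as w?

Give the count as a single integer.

piece 0:e — minimal
piece 1:b rests on {0:e}
piece 2:o rests on {1:b}
piece 3:o rests on {2:o}
piece 4:i rests on {3:o}
piece 5:e rests on {4:i}
piece 6:o rests on {4:i}
piece 7:c rests on {6:o}
piece 8:i rests on {5:e, 6:o}
minimal pieces: {0:e}
ways to finish when only these pieces remain (= sum over removing one remaining piece with nothing left below it):
  1 left: {7}→1  {8}→1
  2 left: {5,8}→1  {7,8}→2
  3 left: {5,7,8}→3  {6,7,8}→2
  4 left: {5,6,7,8}→5
  5 left: {4,5,6,7,8}→5
  6 left: {3,4,5,6,7,8}→5
  7 left: {2,3,4,5,6,7,8}→5
  placing 0:e first → 5 extensions

5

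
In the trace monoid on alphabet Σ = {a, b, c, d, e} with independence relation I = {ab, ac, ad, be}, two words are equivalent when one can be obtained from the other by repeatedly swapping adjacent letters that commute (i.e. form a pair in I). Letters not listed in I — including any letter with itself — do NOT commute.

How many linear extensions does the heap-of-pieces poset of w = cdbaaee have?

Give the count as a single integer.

#0=c has no predecessor
#1=d depends on [0:c]
#2=b depends on [1:d]
#3=a has no predecessor
#4=a depends on [3:a]
#5=e depends on [1:d, 4:a]
#6=e depends on [5:e]
sources: [0:c, 3:a]
N(rest) = Σ N(rest − s) over sources s of rest; N(one piece) = 1:
  size 1 → [2]=1  [6]=1
  size 2 → [2,6]=2  [5,6]=1
  size 3 → [2,5,6]=3  [4,5,6]=1
  size 4 → [1,2,5,6]=3  [2,4,5,6]=4  [3,4,5,6]=1
  size 5 → [0,1,2,5,6]=3  [1,2,4,5,6]=7  [2,3,4,5,6]=5
  first=0(c) contributes 12
  first=3(a) contributes 10
|[w]| = 22

22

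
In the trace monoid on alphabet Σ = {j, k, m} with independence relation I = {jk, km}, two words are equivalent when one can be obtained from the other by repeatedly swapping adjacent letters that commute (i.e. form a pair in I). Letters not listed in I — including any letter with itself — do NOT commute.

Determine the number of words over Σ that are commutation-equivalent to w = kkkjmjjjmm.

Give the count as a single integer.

120

drop 0:k onto floor
drop 1:k onto {0:k}
drop 2:k onto {1:k}
drop 3:j onto floor
drop 4:m onto {3:j}
drop 5:j onto {4:m}
drop 6:j onto {5:j}
drop 7:j onto {6:j}
drop 8:m onto {7:j}
drop 9:m onto {8:m}
ground layer = {0:k, 3:j}
drop-orders for the pieces not yet dropped (sum over which currently-grounded one goes next):
  1 to go: {2} 1  {9} 1
  2 to go: {1,2} 1  {2,9} 2  {8,9} 1
  3 to go: {0,1,2} 1  {1,2,9} 3  {2,8,9} 3  {7,8,9} 1
  4 to go: {0,1,2,9} 4  {1,2,8,9} 6  {2,7,8,9} 4  {6,7,8,9} 1
  5 to go: {0,1,2,8,9} 10  {1,2,7,8,9} 10  {2,6,7,8,9} 5  {5,6,7,8,9} 1
  6 to go: {0,1,2,7,8,9} 20  {1,2,6,7,8,9} 15  {2,5,6,7,8,9} 6  {4,5,6,7,8,9} 1
  7 to go: {0,1,2,6,7,8,9} 35  {1,2,5,6,7,8,9} 21  {2,4,5,6,7,8,9} 7  {3,4,5,6,7,8,9} 1
  8 to go: {0,1,2,5,6,7,8,9} 56  {1,2,4,5,6,7,8,9} 28  {2,3,4,5,6,7,8,9} 8
  if 0:k drops first: 36 orders
  if 3:j drops first: 84 orders
heap linearizations: 120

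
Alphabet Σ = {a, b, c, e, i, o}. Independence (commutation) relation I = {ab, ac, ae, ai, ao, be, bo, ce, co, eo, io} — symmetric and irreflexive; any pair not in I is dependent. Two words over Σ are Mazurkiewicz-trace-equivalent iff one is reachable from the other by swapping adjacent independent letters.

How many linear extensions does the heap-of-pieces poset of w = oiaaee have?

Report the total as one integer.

60

drop 0:o onto floor
drop 1:i onto floor
drop 2:a onto floor
drop 3:a onto {2:a}
drop 4:e onto {1:i}
drop 5:e onto {4:e}
ground layer = {0:o, 1:i, 2:a}
drop-orders for the pieces not yet dropped (sum over which currently-grounded one goes next):
  1 to go: {0} 1  {3} 1  {5} 1
  2 to go: {0,3} 2  {0,5} 2  {2,3} 1  {3,5} 2  {4,5} 1
  3 to go: {0,2,3} 3  {0,3,5} 6  {0,4,5} 3  {1,4,5} 1  {2,3,5} 3  {3,4,5} 3
  4 to go: {0,1,4,5} 4  {0,2,3,5} 12  {0,3,4,5} 12  {1,3,4,5} 4  {2,3,4,5} 6
  if 0:o drops first: 10 orders
  if 1:i drops first: 30 orders
  if 2:a drops first: 20 orders
heap linearizations: 60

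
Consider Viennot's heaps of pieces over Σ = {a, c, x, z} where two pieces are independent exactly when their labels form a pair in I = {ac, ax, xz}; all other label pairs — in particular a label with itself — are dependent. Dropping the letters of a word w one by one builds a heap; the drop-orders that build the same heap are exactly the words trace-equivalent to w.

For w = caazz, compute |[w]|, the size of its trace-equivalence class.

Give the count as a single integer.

piece 0:c — minimal
piece 1:a — minimal
piece 2:a rests on {1:a}
piece 3:z rests on {0:c, 2:a}
piece 4:z rests on {3:z}
minimal pieces: {0:c, 1:a}
ways to finish when only these pieces remain (= sum over removing one remaining piece with nothing left below it):
  1 left: {4}→1
  2 left: {3,4}→1
  3 left: {0,3,4}→1  {2,3,4}→1
  placing 0:c first → 1 extensions
  placing 1:a first → 2 extensions
total linear extensions = 3

3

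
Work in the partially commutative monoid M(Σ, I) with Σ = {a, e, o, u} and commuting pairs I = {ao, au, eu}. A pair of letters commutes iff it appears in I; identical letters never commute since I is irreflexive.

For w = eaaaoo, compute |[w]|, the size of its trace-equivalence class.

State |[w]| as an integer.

piece 0:e — minimal
piece 1:a rests on {0:e}
piece 2:a rests on {1:a}
piece 3:a rests on {2:a}
piece 4:o rests on {0:e}
piece 5:o rests on {4:o}
minimal pieces: {0:e}
ways to finish when only these pieces remain (= sum over removing one remaining piece with nothing left below it):
  1 left: {3}→1  {5}→1
  2 left: {2,3}→1  {3,5}→2  {4,5}→1
  3 left: {1,2,3}→1  {2,3,5}→3  {3,4,5}→3
  4 left: {1,2,3,5}→4  {2,3,4,5}→6
  placing 0:e first → 10 extensions

10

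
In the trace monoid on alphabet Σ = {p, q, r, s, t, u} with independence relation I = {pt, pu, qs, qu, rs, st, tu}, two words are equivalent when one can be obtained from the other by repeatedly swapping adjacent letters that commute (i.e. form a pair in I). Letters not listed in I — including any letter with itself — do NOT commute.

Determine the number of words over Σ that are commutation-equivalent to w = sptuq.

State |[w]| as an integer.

11

piece 0:s — minimal
piece 1:p rests on {0:s}
piece 2:t — minimal
piece 3:u rests on {0:s}
piece 4:q rests on {1:p, 2:t}
minimal pieces: {0:s, 2:t}
ways to finish when only these pieces remain (= sum over removing one remaining piece with nothing left below it):
  1 left: {3}→1  {4}→1
  2 left: {1,4}→1  {2,4}→1  {3,4}→2
  3 left: {1,2,4}→2  {1,3,4}→3  {2,3,4}→3
  placing 0:s first → 8 extensions
  placing 2:t first → 3 extensions
total linear extensions = 11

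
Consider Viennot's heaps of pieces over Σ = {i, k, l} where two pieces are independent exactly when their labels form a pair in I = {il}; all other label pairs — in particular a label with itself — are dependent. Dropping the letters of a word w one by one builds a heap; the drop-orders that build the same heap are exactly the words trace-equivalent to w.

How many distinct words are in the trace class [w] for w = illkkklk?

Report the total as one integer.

0(i) covers ∅
1(l) covers ∅
2(l) covers 1:l
3(k) covers 0:i, 2:l
4(k) covers 3:k
5(k) covers 4:k
6(l) covers 5:k
7(k) covers 6:l
floor of heap: 0:i, 1:l
completions by unplaced set U, small U first (add the entries for U minus each lowest piece of U):
  |U|=1: {7}:1
  |U|=2: {6,7}:1
  |U|=3: {5,6,7}:1
  |U|=4: {4,5,6,7}:1
  |U|=5: {3,4,5,6,7}:1
  |U|=6: {0,3,4,5,6,7}:1  {2,3,4,5,6,7}:1
  start at 0(i): 1
  start at 1(l): 2
sum over floor = 3

3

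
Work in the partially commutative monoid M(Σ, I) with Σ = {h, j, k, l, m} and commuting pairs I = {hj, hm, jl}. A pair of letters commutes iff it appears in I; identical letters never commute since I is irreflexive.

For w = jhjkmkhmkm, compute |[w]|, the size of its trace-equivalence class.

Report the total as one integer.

6

#0=j has no predecessor
#1=h has no predecessor
#2=j depends on [0:j]
#3=k depends on [1:h, 2:j]
#4=m depends on [3:k]
#5=k depends on [4:m]
#6=h depends on [5:k]
#7=m depends on [5:k]
#8=k depends on [6:h, 7:m]
#9=m depends on [8:k]
sources: [0:j, 1:h]
N(rest) = Σ N(rest − s) over sources s of rest; N(one piece) = 1:
  size 1 → [9]=1
  size 2 → [8,9]=1
  size 3 → [6,8,9]=1  [7,8,9]=1
  size 4 → [6,7,8,9]=2
  size 5 → [5,6,7,8,9]=2
  size 6 → [4,5,6,7,8,9]=2
  size 7 → [3,4,5,6,7,8,9]=2
  size 8 → [1,3,4,5,6,7,8,9]=2  [2,3,4,5,6,7,8,9]=2
  first=0(j) contributes 4
  first=1(h) contributes 2
|[w]| = 6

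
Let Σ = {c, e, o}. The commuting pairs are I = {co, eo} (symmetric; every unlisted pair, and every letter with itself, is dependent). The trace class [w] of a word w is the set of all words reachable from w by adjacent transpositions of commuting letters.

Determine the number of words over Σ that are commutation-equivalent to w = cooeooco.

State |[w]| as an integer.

56

0(c) covers ∅
1(o) covers ∅
2(o) covers 1:o
3(e) covers 0:c
4(o) covers 2:o
5(o) covers 4:o
6(c) covers 3:e
7(o) covers 5:o
floor of heap: 0:c, 1:o
completions by unplaced set U, small U first (add the entries for U minus each lowest piece of U):
  |U|=1: {6}:1  {7}:1
  |U|=2: {3,6}:1  {5,7}:1  {6,7}:2
  |U|=3: {0,3,6}:1  {3,6,7}:3  {4,5,7}:1  {5,6,7}:3
  |U|=4: {0,3,6,7}:4  {2,4,5,7}:1  {3,5,6,7}:6  {4,5,6,7}:4
  |U|=5: {0,3,5,6,7}:10  {1,2,4,5,7}:1  {2,4,5,6,7}:5  {3,4,5,6,7}:10
  |U|=6: {0,3,4,5,6,7}:20  {1,2,4,5,6,7}:6  {2,3,4,5,6,7}:15
  start at 0(c): 21
  start at 1(o): 35
sum over floor = 56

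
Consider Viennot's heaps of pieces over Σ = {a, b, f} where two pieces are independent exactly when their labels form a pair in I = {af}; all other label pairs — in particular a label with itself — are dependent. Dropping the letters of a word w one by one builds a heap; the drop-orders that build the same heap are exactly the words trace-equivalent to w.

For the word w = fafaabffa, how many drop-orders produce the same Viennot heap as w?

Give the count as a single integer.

30

#0=f has no predecessor
#1=a has no predecessor
#2=f depends on [0:f]
#3=a depends on [1:a]
#4=a depends on [3:a]
#5=b depends on [2:f, 4:a]
#6=f depends on [5:b]
#7=f depends on [6:f]
#8=a depends on [5:b]
sources: [0:f, 1:a]
N(rest) = Σ N(rest − s) over sources s of rest; N(one piece) = 1:
  size 1 → [7]=1  [8]=1
  size 2 → [6,7]=1  [7,8]=2
  size 3 → [6,7,8]=3
  size 4 → [5,6,7,8]=3
  size 5 → [2,5,6,7,8]=3  [4,5,6,7,8]=3
  size 6 → [0,2,5,6,7,8]=3  [2,4,5,6,7,8]=6  [3,4,5,6,7,8]=3
  size 7 → [0,2,4,5,6,7,8]=9  [1,3,4,5,6,7,8]=3  [2,3,4,5,6,7,8]=9
  first=0(f) contributes 12
  first=1(a) contributes 18
|[w]| = 30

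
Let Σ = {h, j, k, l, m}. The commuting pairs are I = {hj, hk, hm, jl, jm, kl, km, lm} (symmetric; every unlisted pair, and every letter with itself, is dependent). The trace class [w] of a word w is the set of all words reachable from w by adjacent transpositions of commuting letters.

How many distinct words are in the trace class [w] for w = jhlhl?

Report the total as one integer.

5

drop 0:j onto floor
drop 1:h onto floor
drop 2:l onto {1:h}
drop 3:h onto {2:l}
drop 4:l onto {3:h}
ground layer = {0:j, 1:h}
drop-orders for the pieces not yet dropped (sum over which currently-grounded one goes next):
  1 to go: {0} 1  {4} 1
  2 to go: {0,4} 2  {3,4} 1
  3 to go: {0,3,4} 3  {2,3,4} 1
  if 0:j drops first: 1 orders
  if 1:h drops first: 4 orders
heap linearizations: 5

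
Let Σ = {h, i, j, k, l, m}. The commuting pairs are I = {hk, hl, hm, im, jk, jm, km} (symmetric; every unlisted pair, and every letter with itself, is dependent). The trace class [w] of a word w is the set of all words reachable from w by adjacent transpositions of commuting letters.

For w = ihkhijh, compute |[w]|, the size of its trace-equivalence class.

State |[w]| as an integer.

drop 0:i onto floor
drop 1:h onto {0:i}
drop 2:k onto {0:i}
drop 3:h onto {1:h}
drop 4:i onto {2:k, 3:h}
drop 5:j onto {4:i}
drop 6:h onto {5:j}
ground layer = {0:i}
drop-orders for the pieces not yet dropped (sum over which currently-grounded one goes next):
  1 to go: {6} 1
  2 to go: {5,6} 1
  3 to go: {4,5,6} 1
  4 to go: {2,4,5,6} 1  {3,4,5,6} 1
  5 to go: {1,3,4,5,6} 1  {2,3,4,5,6} 2
  if 0:i drops first: 3 orders

3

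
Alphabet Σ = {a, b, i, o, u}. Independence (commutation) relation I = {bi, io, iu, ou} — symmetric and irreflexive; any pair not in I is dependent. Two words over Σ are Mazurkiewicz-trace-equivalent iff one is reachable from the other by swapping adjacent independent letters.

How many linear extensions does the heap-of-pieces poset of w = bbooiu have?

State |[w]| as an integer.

18

0(b) covers ∅
1(b) covers 0:b
2(o) covers 1:b
3(o) covers 2:o
4(i) covers ∅
5(u) covers 1:b
floor of heap: 0:b, 4:i
completions by unplaced set U, small U first (add the entries for U minus each lowest piece of U):
  |U|=1: {3}:1  {4}:1  {5}:1
  |U|=2: {2,3}:1  {3,4}:2  {3,5}:2  {4,5}:2
  |U|=3: {2,3,4}:3  {2,3,5}:3  {3,4,5}:6
  |U|=4: {1,2,3,5}:3  {2,3,4,5}:12
  start at 0(b): 15
  start at 4(i): 3
sum over floor = 18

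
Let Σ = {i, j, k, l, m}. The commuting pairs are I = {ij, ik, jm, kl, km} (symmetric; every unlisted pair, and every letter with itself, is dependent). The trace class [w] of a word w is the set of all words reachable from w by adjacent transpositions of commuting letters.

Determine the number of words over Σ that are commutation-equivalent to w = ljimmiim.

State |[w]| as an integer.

7

0(l) covers ∅
1(j) covers 0:l
2(i) covers 0:l
3(m) covers 2:i
4(m) covers 3:m
5(i) covers 4:m
6(i) covers 5:i
7(m) covers 6:i
floor of heap: 0:l
completions by unplaced set U, small U first (add the entries for U minus each lowest piece of U):
  |U|=1: {1}:1  {7}:1
  |U|=2: {1,7}:2  {6,7}:1
  |U|=3: {1,6,7}:3  {5,6,7}:1
  |U|=4: {1,5,6,7}:4  {4,5,6,7}:1
  |U|=5: {1,4,5,6,7}:5  {3,4,5,6,7}:1
  |U|=6: {1,3,4,5,6,7}:6  {2,3,4,5,6,7}:1
  start at 0(l): 7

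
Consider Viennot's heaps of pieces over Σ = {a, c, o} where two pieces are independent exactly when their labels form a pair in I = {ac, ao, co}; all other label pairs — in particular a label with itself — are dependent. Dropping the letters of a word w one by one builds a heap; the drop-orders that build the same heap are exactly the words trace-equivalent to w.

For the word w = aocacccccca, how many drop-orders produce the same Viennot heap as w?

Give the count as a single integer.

1320

drop 0:a onto floor
drop 1:o onto floor
drop 2:c onto floor
drop 3:a onto {0:a}
drop 4:c onto {2:c}
drop 5:c onto {4:c}
drop 6:c onto {5:c}
drop 7:c onto {6:c}
drop 8:c onto {7:c}
drop 9:c onto {8:c}
drop 10:a onto {3:a}
ground layer = {0:a, 1:o, 2:c}
drop-orders for the pieces not yet dropped (sum over which currently-grounded one goes next):
  1 to go: {1} 1  {9} 1  {10} 1
  2 to go: {1,9} 2  {1,10} 2  {3,10} 1  {8,9} 1  {9,10} 2
  3 to go: {0,3,10} 1  {1,3,10} 3  {1,8,9} 3  {1,9,10} 6  {3,9,10} 3  {7,8,9} 1  {8,9,10} 3
  4 to go: {0,1,3,10} 4  {0,3,9,10} 4  {1,3,9,10} 12  {1,7,8,9} 4  {1,8,9,10} 12  {3,8,9,10} 6  {6,7,8,9} 1  {7,8,9,10} 4
  5 to go: {0,1,3,9,10} 20  {0,3,8,9,10} 10  {1,3,8,9,10} 30  {1,6,7,8,9} 5  {1,7,8,9,10} 20  {3,7,8,9,10} 10  {5,6,7,8,9} 1  {6,7,8,9,10} 5
  6 to go: {0,1,3,8,9,10} 60  {0,3,7,8,9,10} 20  {1,3,7,8,9,10} 60  {1,5,6,7,8,9} 6  {1,6,7,8,9,10} 30  {3,6,7,8,9,10} 15  {4,5,6,7,8,9} 1  {5,6,7,8,9,10} 6
  7 to go: {0,1,3,7,8,9,10} 140  {0,3,6,7,8,9,10} 35  {1,3,6,7,8,9,10} 105  {1,4,5,6,7,8,9} 7  {1,5,6,7,8,9,10} 42  {2,4,5,6,7,8,9} 1  {3,5,6,7,8,9,10} 21  {4,5,6,7,8,9,10} 7
  8 to go: {0,1,3,6,7,8,9,10} 280  {0,3,5,6,7,8,9,10} 56  {1,2,4,5,6,7,8,9} 8  {1,3,5,6,7,8,9,10} 168  {1,4,5,6,7,8,9,10} 56  {2,4,5,6,7,8,9,10} 8  {3,4,5,6,7,8,9,10} 28
  9 to go: {0,1,3,5,6,7,8,9,10} 504  {0,3,4,5,6,7,8,9,10} 84  {1,2,4,5,6,7,8,9,10} 72  {1,3,4,5,6,7,8,9,10} 252  {2,3,4,5,6,7,8,9,10} 36
  if 0:a drops first: 360 orders
  if 1:o drops first: 120 orders
  if 2:c drops first: 840 orders
heap linearizations: 1320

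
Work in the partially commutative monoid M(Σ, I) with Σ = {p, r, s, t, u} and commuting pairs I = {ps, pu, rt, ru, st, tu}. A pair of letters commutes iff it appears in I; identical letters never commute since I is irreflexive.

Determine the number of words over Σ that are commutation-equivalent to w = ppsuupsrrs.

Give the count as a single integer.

35

piece 0:p — minimal
piece 1:p rests on {0:p}
piece 2:s — minimal
piece 3:u rests on {2:s}
piece 4:u rests on {3:u}
piece 5:p rests on {1:p}
piece 6:s rests on {4:u}
piece 7:r rests on {5:p, 6:s}
piece 8:r rests on {7:r}
piece 9:s rests on {8:r}
minimal pieces: {0:p, 2:s}
ways to finish when only these pieces remain (= sum over removing one remaining piece with nothing left below it):
  1 left: {9}→1
  2 left: {8,9}→1
  3 left: {7,8,9}→1
  4 left: {5,7,8,9}→1  {6,7,8,9}→1
  5 left: {1,5,7,8,9}→1  {4,6,7,8,9}→1  {5,6,7,8,9}→2
  6 left: {0,1,5,7,8,9}→1  {1,5,6,7,8,9}→3  {3,4,6,7,8,9}→1  {4,5,6,7,8,9}→3
  7 left: {0,1,5,6,7,8,9}→4  {1,4,5,6,7,8,9}→6  {2,3,4,6,7,8,9}→1  {3,4,5,6,7,8,9}→4
  8 left: {0,1,4,5,6,7,8,9}→10  {1,3,4,5,6,7,8,9}→10  {2,3,4,5,6,7,8,9}→5
  placing 0:p first → 15 extensions
  placing 2:s first → 20 extensions
total linear extensions = 35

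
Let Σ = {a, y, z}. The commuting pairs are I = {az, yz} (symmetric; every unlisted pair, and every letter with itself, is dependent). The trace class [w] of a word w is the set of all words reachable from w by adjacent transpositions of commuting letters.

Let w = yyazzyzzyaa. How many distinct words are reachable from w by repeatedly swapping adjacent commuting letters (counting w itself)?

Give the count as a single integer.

330

#0=y has no predecessor
#1=y depends on [0:y]
#2=a depends on [1:y]
#3=z has no predecessor
#4=z depends on [3:z]
#5=y depends on [2:a]
#6=z depends on [4:z]
#7=z depends on [6:z]
#8=y depends on [5:y]
#9=a depends on [8:y]
#10=a depends on [9:a]
sources: [0:y, 3:z]
N(rest) = Σ N(rest − s) over sources s of rest; N(one piece) = 1:
  size 1 → [7]=1  [10]=1
  size 2 → [6,7]=1  [7,10]=2  [9,10]=1
  size 3 → [4,6,7]=1  [6,7,10]=3  [7,9,10]=3  [8,9,10]=1
  size 4 → [3,4,6,7]=1  [4,6,7,10]=4  [5,8,9,10]=1  [6,7,9,10]=6  [7,8,9,10]=4
  size 5 → [2,5,8,9,10]=1  [3,4,6,7,10]=5  [4,6,7,9,10]=10  [5,7,8,9,10]=5  [6,7,8,9,10]=10
  size 6 → [1,2,5,8,9,10]=1  [2,5,7,8,9,10]=6  [3,4,6,7,9,10]=15  [4,6,7,8,9,10]=20  [5,6,7,8,9,10]=15
  size 7 → [0,1,2,5,8,9,10]=1  [1,2,5,7,8,9,10]=7  [2,5,6,7,8,9,10]=21  [3,4,6,7,8,9,10]=35  [4,5,6,7,8,9,10]=35
  size 8 → [0,1,2,5,7,8,9,10]=8  [1,2,5,6,7,8,9,10]=28  [2,4,5,6,7,8,9,10]=56  [3,4,5,6,7,8,9,10]=70
  size 9 → [0,1,2,5,6,7,8,9,10]=36  [1,2,4,5,6,7,8,9,10]=84  [2,3,4,5,6,7,8,9,10]=126
  first=0(y) contributes 210
  first=3(z) contributes 120
|[w]| = 330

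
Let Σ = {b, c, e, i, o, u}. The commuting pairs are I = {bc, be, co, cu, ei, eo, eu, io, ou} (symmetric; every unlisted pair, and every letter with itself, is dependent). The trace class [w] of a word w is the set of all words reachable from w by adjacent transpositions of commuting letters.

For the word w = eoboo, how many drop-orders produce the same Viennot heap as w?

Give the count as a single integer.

5

drop 0:e onto floor
drop 1:o onto floor
drop 2:b onto {1:o}
drop 3:o onto {2:b}
drop 4:o onto {3:o}
ground layer = {0:e, 1:o}
drop-orders for the pieces not yet dropped (sum over which currently-grounded one goes next):
  1 to go: {0} 1  {4} 1
  2 to go: {0,4} 2  {3,4} 1
  3 to go: {0,3,4} 3  {2,3,4} 1
  if 0:e drops first: 1 orders
  if 1:o drops first: 4 orders
heap linearizations: 5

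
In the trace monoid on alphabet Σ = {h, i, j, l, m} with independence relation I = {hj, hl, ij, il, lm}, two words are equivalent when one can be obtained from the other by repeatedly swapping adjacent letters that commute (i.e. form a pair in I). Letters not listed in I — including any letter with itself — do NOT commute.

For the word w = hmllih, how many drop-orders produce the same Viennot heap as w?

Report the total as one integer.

15

0(h) covers ∅
1(m) covers 0:h
2(l) covers ∅
3(l) covers 2:l
4(i) covers 1:m
5(h) covers 4:i
floor of heap: 0:h, 2:l
completions by unplaced set U, small U first (add the entries for U minus each lowest piece of U):
  |U|=1: {3}:1  {5}:1
  |U|=2: {2,3}:1  {3,5}:2  {4,5}:1
  |U|=3: {1,4,5}:1  {2,3,5}:3  {3,4,5}:3
  |U|=4: {0,1,4,5}:1  {1,3,4,5}:4  {2,3,4,5}:6
  start at 0(h): 10
  start at 2(l): 5
sum over floor = 15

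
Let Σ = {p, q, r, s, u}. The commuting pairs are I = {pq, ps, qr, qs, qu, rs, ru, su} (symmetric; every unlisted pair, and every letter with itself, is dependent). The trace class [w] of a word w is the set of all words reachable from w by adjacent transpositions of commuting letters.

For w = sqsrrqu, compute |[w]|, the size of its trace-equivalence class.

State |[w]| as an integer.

piece 0:s — minimal
piece 1:q — minimal
piece 2:s rests on {0:s}
piece 3:r — minimal
piece 4:r rests on {3:r}
piece 5:q rests on {1:q}
piece 6:u — minimal
minimal pieces: {0:s, 1:q, 3:r, 6:u}
ways to finish when only these pieces remain (= sum over removing one remaining piece with nothing left below it):
  1 left: {2}→1  {4}→1  {5}→1  {6}→1
  2 left: {0,2}→1  {1,5}→1  {2,4}→2  {2,5}→2  {2,6}→2  {3,4}→1  {4,5}→2  {4,6}→2  {5,6}→2
  3 left: {0,2,4}→3  {0,2,5}→3  {0,2,6}→3  {1,2,5}→3  {1,4,5}→3  {1,5,6}→3  {2,3,4}→3  {2,4,5}→6  {2,4,6}→6  {2,5,6}→6  {3,4,5}→3  {3,4,6}→3  {4,5,6}→6
  4 left: {0,1,2,5}→6  {0,2,3,4}→6  {0,2,4,5}→12  {0,2,4,6}→12  {0,2,5,6}→12  {1,2,4,5}→12  {1,2,5,6}→12  {1,3,4,5}→6  {1,4,5,6}→12  {2,3,4,5}→12  {2,3,4,6}→12  {2,4,5,6}→24  {3,4,5,6}→12
  5 left: {0,1,2,4,5}→30  {0,1,2,5,6}→30  {0,2,3,4,5}→30  {0,2,3,4,6}→30  {0,2,4,5,6}→60  {1,2,3,4,5}→30  {1,2,4,5,6}→60  {1,3,4,5,6}→30  {2,3,4,5,6}→60
  placing 0:s first → 180 extensions
  placing 1:q first → 180 extensions
  placing 3:r first → 180 extensions
  placing 6:u first → 90 extensions
total linear extensions = 630

630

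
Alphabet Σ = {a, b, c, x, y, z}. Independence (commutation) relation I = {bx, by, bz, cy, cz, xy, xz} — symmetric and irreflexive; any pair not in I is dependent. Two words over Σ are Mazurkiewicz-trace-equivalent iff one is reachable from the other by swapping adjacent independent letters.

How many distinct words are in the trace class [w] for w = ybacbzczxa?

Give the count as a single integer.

0(y) covers ∅
1(b) covers ∅
2(a) covers 0:y, 1:b
3(c) covers 2:a
4(b) covers 3:c
5(z) covers 2:a
6(c) covers 4:b
7(z) covers 5:z
8(x) covers 6:c
9(a) covers 7:z, 8:x
floor of heap: 0:y, 1:b
completions by unplaced set U, small U first (add the entries for U minus each lowest piece of U):
  |U|=1: {9}:1
  |U|=2: {7,9}:1  {8,9}:1
  |U|=3: {5,7,9}:1  {6,8,9}:1  {7,8,9}:2
  |U|=4: {4,6,8,9}:1  {5,7,8,9}:3  {6,7,8,9}:3
  |U|=5: {3,4,6,8,9}:1  {4,6,7,8,9}:4  {5,6,7,8,9}:6
  |U|=6: {3,4,6,7,8,9}:5  {4,5,6,7,8,9}:10
  |U|=7: {3,4,5,6,7,8,9}:15
  |U|=8: {2,3,4,5,6,7,8,9}:15
  start at 0(y): 15
  start at 1(b): 15
sum over floor = 30

30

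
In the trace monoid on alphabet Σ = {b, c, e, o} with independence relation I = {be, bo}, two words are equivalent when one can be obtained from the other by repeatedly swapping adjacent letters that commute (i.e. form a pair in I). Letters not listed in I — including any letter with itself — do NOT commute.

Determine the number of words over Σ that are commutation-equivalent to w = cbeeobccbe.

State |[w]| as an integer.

20

#0=c has no predecessor
#1=b depends on [0:c]
#2=e depends on [0:c]
#3=e depends on [2:e]
#4=o depends on [3:e]
#5=b depends on [1:b]
#6=c depends on [4:o, 5:b]
#7=c depends on [6:c]
#8=b depends on [7:c]
#9=e depends on [7:c]
sources: [0:c]
N(rest) = Σ N(rest − s) over sources s of rest; N(one piece) = 1:
  size 1 → [8]=1  [9]=1
  size 2 → [8,9]=2
  size 3 → [7,8,9]=2
  size 4 → [6,7,8,9]=2
  size 5 → [4,6,7,8,9]=2  [5,6,7,8,9]=2
  size 6 → [1,5,6,7,8,9]=2  [3,4,6,7,8,9]=2  [4,5,6,7,8,9]=4
  size 7 → [1,4,5,6,7,8,9]=6  [2,3,4,6,7,8,9]=2  [3,4,5,6,7,8,9]=6
  size 8 → [1,3,4,5,6,7,8,9]=12  [2,3,4,5,6,7,8,9]=8
  first=0(c) contributes 20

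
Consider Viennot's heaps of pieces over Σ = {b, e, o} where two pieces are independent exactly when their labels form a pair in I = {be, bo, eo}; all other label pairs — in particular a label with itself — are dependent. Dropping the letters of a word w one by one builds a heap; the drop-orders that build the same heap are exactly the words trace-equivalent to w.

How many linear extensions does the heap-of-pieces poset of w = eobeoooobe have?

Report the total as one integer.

#0=e has no predecessor
#1=o has no predecessor
#2=b has no predecessor
#3=e depends on [0:e]
#4=o depends on [1:o]
#5=o depends on [4:o]
#6=o depends on [5:o]
#7=o depends on [6:o]
#8=b depends on [2:b]
#9=e depends on [3:e]
sources: [0:e, 1:o, 2:b]
N(rest) = Σ N(rest − s) over sources s of rest; N(one piece) = 1:
  size 1 → [7]=1  [8]=1  [9]=1
  size 2 → [2,8]=1  [3,9]=1  [6,7]=1  [7,8]=2  [7,9]=2  [8,9]=2
  size 3 → [0,3,9]=1  [2,7,8]=3  [2,8,9]=3  [3,7,9]=3  [3,8,9]=3  [5,6,7]=1  [6,7,8]=3  [6,7,9]=3  [7,8,9]=6
  size 4 → [0,3,7,9]=4  [0,3,8,9]=4  [2,3,8,9]=6  [2,6,7,8]=6  [2,7,8,9]=12  [3,6,7,9]=6  [3,7,8,9]=12  [4,5,6,7]=1  [5,6,7,8]=4  [5,6,7,9]=4  [6,7,8,9]=12
  size 5 → [0,2,3,8,9]=10  [0,3,6,7,9]=10  [0,3,7,8,9]=20  [1,4,5,6,7]=1  [2,3,7,8,9]=30  [2,5,6,7,8]=10  [2,6,7,8,9]=30  [3,5,6,7,9]=10  [3,6,7,8,9]=30  [4,5,6,7,8]=5  [4,5,6,7,9]=5  [5,6,7,8,9]=20
  size 6 → [0,2,3,7,8,9]=60  [0,3,5,6,7,9]=20  [0,3,6,7,8,9]=60  [1,4,5,6,7,8]=6  [1,4,5,6,7,9]=6  [2,3,6,7,8,9]=90  [2,4,5,6,7,8]=15  [2,5,6,7,8,9]=60  [3,4,5,6,7,9]=15  [3,5,6,7,8,9]=60  [4,5,6,7,8,9]=30
  size 7 → [0,2,3,6,7,8,9]=210  [0,3,4,5,6,7,9]=35  [0,3,5,6,7,8,9]=140  [1,2,4,5,6,7,8]=21  [1,3,4,5,6,7,9]=21  [1,4,5,6,7,8,9]=42  [2,3,5,6,7,8,9]=210  [2,4,5,6,7,8,9]=105  [3,4,5,6,7,8,9]=105
  size 8 → [0,1,3,4,5,6,7,9]=56  [0,2,3,5,6,7,8,9]=560  [0,3,4,5,6,7,8,9]=280  [1,2,4,5,6,7,8,9]=168  [1,3,4,5,6,7,8,9]=168  [2,3,4,5,6,7,8,9]=420
  first=0(e) contributes 756
  first=1(o) contributes 1260
  first=2(b) contributes 504
|[w]| = 2520

2520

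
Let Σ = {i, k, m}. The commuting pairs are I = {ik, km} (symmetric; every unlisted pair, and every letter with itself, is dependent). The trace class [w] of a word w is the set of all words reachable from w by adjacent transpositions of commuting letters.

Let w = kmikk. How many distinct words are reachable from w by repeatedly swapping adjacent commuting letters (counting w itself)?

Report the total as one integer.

#0=k has no predecessor
#1=m has no predecessor
#2=i depends on [1:m]
#3=k depends on [0:k]
#4=k depends on [3:k]
sources: [0:k, 1:m]
N(rest) = Σ N(rest − s) over sources s of rest; N(one piece) = 1:
  size 1 → [2]=1  [4]=1
  size 2 → [1,2]=1  [2,4]=2  [3,4]=1
  size 3 → [0,3,4]=1  [1,2,4]=3  [2,3,4]=3
  first=0(k) contributes 6
  first=1(m) contributes 4
|[w]| = 10

10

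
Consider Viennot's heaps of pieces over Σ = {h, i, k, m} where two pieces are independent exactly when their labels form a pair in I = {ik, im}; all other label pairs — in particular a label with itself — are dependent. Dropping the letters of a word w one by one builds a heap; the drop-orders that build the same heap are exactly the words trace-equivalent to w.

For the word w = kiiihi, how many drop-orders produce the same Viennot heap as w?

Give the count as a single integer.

0(k) covers ∅
1(i) covers ∅
2(i) covers 1:i
3(i) covers 2:i
4(h) covers 0:k, 3:i
5(i) covers 4:h
floor of heap: 0:k, 1:i
completions by unplaced set U, small U first (add the entries for U minus each lowest piece of U):
  |U|=1: {5}:1
  |U|=2: {4,5}:1
  |U|=3: {0,4,5}:1  {3,4,5}:1
  |U|=4: {0,3,4,5}:2  {2,3,4,5}:1
  start at 0(k): 1
  start at 1(i): 3
sum over floor = 4

4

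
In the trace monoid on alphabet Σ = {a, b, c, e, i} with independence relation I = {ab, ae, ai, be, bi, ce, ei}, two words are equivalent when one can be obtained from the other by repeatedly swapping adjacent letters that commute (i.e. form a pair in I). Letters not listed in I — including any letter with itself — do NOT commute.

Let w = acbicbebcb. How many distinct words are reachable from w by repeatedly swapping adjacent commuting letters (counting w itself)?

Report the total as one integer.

0(a) covers ∅
1(c) covers 0:a
2(b) covers 1:c
3(i) covers 1:c
4(c) covers 2:b, 3:i
5(b) covers 4:c
6(e) covers ∅
7(b) covers 5:b
8(c) covers 7:b
9(b) covers 8:c
floor of heap: 0:a, 6:e
completions by unplaced set U, small U first (add the entries for U minus each lowest piece of U):
  |U|=1: {6}:1  {9}:1
  |U|=2: {6,9}:2  {8,9}:1
  |U|=3: {6,8,9}:3  {7,8,9}:1
  |U|=4: {5,7,8,9}:1  {6,7,8,9}:4
  |U|=5: {4,5,7,8,9}:1  {5,6,7,8,9}:5
  |U|=6: {2,4,5,7,8,9}:1  {3,4,5,7,8,9}:1  {4,5,6,7,8,9}:6
  |U|=7: {2,3,4,5,7,8,9}:2  {2,4,5,6,7,8,9}:7  {3,4,5,6,7,8,9}:7
  |U|=8: {1,2,3,4,5,7,8,9}:2  {2,3,4,5,6,7,8,9}:16
  start at 0(a): 18
  start at 6(e): 2
sum over floor = 20

20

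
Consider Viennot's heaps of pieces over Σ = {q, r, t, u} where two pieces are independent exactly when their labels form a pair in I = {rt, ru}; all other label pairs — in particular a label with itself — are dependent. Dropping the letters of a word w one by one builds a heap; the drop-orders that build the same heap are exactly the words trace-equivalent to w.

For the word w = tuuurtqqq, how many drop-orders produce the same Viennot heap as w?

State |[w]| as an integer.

6

0(t) covers ∅
1(u) covers 0:t
2(u) covers 1:u
3(u) covers 2:u
4(r) covers ∅
5(t) covers 3:u
6(q) covers 4:r, 5:t
7(q) covers 6:q
8(q) covers 7:q
floor of heap: 0:t, 4:r
completions by unplaced set U, small U first (add the entries for U minus each lowest piece of U):
  |U|=1: {8}:1
  |U|=2: {7,8}:1
  |U|=3: {6,7,8}:1
  |U|=4: {4,6,7,8}:1  {5,6,7,8}:1
  |U|=5: {3,5,6,7,8}:1  {4,5,6,7,8}:2
  |U|=6: {2,3,5,6,7,8}:1  {3,4,5,6,7,8}:3
  |U|=7: {1,2,3,5,6,7,8}:1  {2,3,4,5,6,7,8}:4
  start at 0(t): 5
  start at 4(r): 1
sum over floor = 6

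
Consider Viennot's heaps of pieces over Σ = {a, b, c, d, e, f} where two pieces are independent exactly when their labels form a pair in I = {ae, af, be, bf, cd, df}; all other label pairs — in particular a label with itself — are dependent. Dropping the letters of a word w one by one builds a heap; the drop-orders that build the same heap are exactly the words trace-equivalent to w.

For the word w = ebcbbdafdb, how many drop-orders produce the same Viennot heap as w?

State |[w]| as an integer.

14

0(e) covers ∅
1(b) covers ∅
2(c) covers 0:e, 1:b
3(b) covers 2:c
4(b) covers 3:b
5(d) covers 4:b
6(a) covers 5:d
7(f) covers 2:c
8(d) covers 6:a
9(b) covers 8:d
floor of heap: 0:e, 1:b
completions by unplaced set U, small U first (add the entries for U minus each lowest piece of U):
  |U|=1: {7}:1  {9}:1
  |U|=2: {7,9}:2  {8,9}:1
  |U|=3: {6,8,9}:1  {7,8,9}:3
  |U|=4: {5,6,8,9}:1  {6,7,8,9}:4
  |U|=5: {4,5,6,8,9}:1  {5,6,7,8,9}:5
  |U|=6: {3,4,5,6,8,9}:1  {4,5,6,7,8,9}:6
  |U|=7: {3,4,5,6,7,8,9}:7
  |U|=8: {2,3,4,5,6,7,8,9}:7
  start at 0(e): 7
  start at 1(b): 7
sum over floor = 14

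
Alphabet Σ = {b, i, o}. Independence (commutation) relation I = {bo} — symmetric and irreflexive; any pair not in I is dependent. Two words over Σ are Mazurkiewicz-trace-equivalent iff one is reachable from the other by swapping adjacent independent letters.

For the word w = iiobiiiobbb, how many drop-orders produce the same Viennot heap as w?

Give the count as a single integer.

piece 0:i — minimal
piece 1:i rests on {0:i}
piece 2:o rests on {1:i}
piece 3:b rests on {1:i}
piece 4:i rests on {2:o, 3:b}
piece 5:i rests on {4:i}
piece 6:i rests on {5:i}
piece 7:o rests on {6:i}
piece 8:b rests on {6:i}
piece 9:b rests on {8:b}
piece 10:b rests on {9:b}
minimal pieces: {0:i}
ways to finish when only these pieces remain (= sum over removing one remaining piece with nothing left below it):
  1 left: {7}→1  {10}→1
  2 left: {7,10}→2  {9,10}→1
  3 left: {7,9,10}→3  {8,9,10}→1
  4 left: {7,8,9,10}→4
  5 left: {6,7,8,9,10}→4
  6 left: {5,6,7,8,9,10}→4
  7 left: {4,5,6,7,8,9,10}→4
  8 left: {2,4,5,6,7,8,9,10}→4  {3,4,5,6,7,8,9,10}→4
  9 left: {2,3,4,5,6,7,8,9,10}→8
  placing 0:i first → 8 extensions

8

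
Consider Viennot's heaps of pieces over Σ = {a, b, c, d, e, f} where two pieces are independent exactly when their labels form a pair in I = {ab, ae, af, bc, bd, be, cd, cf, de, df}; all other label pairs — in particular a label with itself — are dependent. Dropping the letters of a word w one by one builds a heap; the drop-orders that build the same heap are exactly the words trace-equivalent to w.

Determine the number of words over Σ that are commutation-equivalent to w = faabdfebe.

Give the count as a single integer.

drop 0:f onto floor
drop 1:a onto floor
drop 2:a onto {1:a}
drop 3:b onto {0:f}
drop 4:d onto {2:a}
drop 5:f onto {3:b}
drop 6:e onto {5:f}
drop 7:b onto {5:f}
drop 8:e onto {6:e}
ground layer = {0:f, 1:a}
drop-orders for the pieces not yet dropped (sum over which currently-grounded one goes next):
  1 to go: {4} 1  {7} 1  {8} 1
  2 to go: {2,4} 1  {4,7} 2  {4,8} 2  {6,8} 1  {7,8} 2
  3 to go: {1,2,4} 1  {2,4,7} 3  {2,4,8} 3  {4,6,8} 3  {4,7,8} 6  {6,7,8} 3
  4 to go: {1,2,4,7} 4  {1,2,4,8} 4  {2,4,6,8} 6  {2,4,7,8} 12  {4,6,7,8} 12  {5,6,7,8} 3
  5 to go: {1,2,4,6,8} 10  {1,2,4,7,8} 20  {2,4,6,7,8} 30  {3,5,6,7,8} 3  {4,5,6,7,8} 15
  6 to go: {0,3,5,6,7,8} 3  {1,2,4,6,7,8} 60  {2,4,5,6,7,8} 45  {3,4,5,6,7,8} 18
  7 to go: {0,3,4,5,6,7,8} 21  {1,2,4,5,6,7,8} 105  {2,3,4,5,6,7,8} 63
  if 0:f drops first: 168 orders
  if 1:a drops first: 84 orders
heap linearizations: 252

252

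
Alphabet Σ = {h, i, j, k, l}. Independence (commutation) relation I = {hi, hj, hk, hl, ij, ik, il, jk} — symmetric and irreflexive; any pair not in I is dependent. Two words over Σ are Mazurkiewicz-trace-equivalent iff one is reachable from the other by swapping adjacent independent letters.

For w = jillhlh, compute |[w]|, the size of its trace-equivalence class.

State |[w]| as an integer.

0(j) covers ∅
1(i) covers ∅
2(l) covers 0:j
3(l) covers 2:l
4(h) covers ∅
5(l) covers 3:l
6(h) covers 4:h
floor of heap: 0:j, 1:i, 4:h
completions by unplaced set U, small U first (add the entries for U minus each lowest piece of U):
  |U|=1: {1}:1  {5}:1  {6}:1
  |U|=2: {1,5}:2  {1,6}:2  {3,5}:1  {4,6}:1  {5,6}:2
  |U|=3: {1,3,5}:3  {1,4,6}:3  {1,5,6}:6  {2,3,5}:1  {3,5,6}:3  {4,5,6}:3
  |U|=4: {0,2,3,5}:1  {1,2,3,5}:4  {1,3,5,6}:12  {1,4,5,6}:12  {2,3,5,6}:4  {3,4,5,6}:6
  |U|=5: {0,1,2,3,5}:5  {0,2,3,5,6}:5  {1,2,3,5,6}:20  {1,3,4,5,6}:30  {2,3,4,5,6}:10
  start at 0(j): 60
  start at 1(i): 15
  start at 4(h): 30
sum over floor = 105

105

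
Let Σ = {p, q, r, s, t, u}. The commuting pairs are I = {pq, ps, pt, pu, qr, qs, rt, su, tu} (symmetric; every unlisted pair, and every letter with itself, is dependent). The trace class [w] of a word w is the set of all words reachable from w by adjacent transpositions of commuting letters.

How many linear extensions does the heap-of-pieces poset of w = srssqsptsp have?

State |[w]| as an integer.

0(s) covers ∅
1(r) covers 0:s
2(s) covers 1:r
3(s) covers 2:s
4(q) covers ∅
5(s) covers 3:s
6(p) covers 1:r
7(t) covers 4:q, 5:s
8(s) covers 7:t
9(p) covers 6:p
floor of heap: 0:s, 4:q
completions by unplaced set U, small U first (add the entries for U minus each lowest piece of U):
  |U|=1: {8}:1  {9}:1
  |U|=2: {6,9}:1  {7,8}:1  {8,9}:2
  |U|=3: {4,7,8}:1  {5,7,8}:1  {6,8,9}:3  {7,8,9}:3
  |U|=4: {3,5,7,8}:1  {4,5,7,8}:2  {4,7,8,9}:4  {5,7,8,9}:4  {6,7,8,9}:6
  |U|=5: {2,3,5,7,8}:1  {3,4,5,7,8}:3  {3,5,7,8,9}:5  {4,5,7,8,9}:10  {4,6,7,8,9}:10  {5,6,7,8,9}:10
  |U|=6: {2,3,4,5,7,8}:4  {2,3,5,7,8,9}:6  {3,4,5,7,8,9}:18  {3,5,6,7,8,9}:15  {4,5,6,7,8,9}:30
  |U|=7: {2,3,4,5,7,8,9}:28  {2,3,5,6,7,8,9}:21  {3,4,5,6,7,8,9}:63
  |U|=8: {1,2,3,5,6,7,8,9}:21  {2,3,4,5,6,7,8,9}:112
  start at 0(s): 133
  start at 4(q): 21
sum over floor = 154

154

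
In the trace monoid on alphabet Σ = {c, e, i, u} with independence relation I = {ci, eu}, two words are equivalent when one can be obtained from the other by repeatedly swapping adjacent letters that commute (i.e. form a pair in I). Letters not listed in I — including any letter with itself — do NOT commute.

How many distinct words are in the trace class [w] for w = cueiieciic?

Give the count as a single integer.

piece 0:c — minimal
piece 1:u rests on {0:c}
piece 2:e rests on {0:c}
piece 3:i rests on {1:u, 2:e}
piece 4:i rests on {3:i}
piece 5:e rests on {4:i}
piece 6:c rests on {5:e}
piece 7:i rests on {5:e}
piece 8:i rests on {7:i}
piece 9:c rests on {6:c}
minimal pieces: {0:c}
ways to finish when only these pieces remain (= sum over removing one remaining piece with nothing left below it):
  1 left: {8}→1  {9}→1
  2 left: {6,9}→1  {7,8}→1  {8,9}→2
  3 left: {6,8,9}→3  {7,8,9}→3
  4 left: {6,7,8,9}→6
  5 left: {5,6,7,8,9}→6
  6 left: {4,5,6,7,8,9}→6
  7 left: {3,4,5,6,7,8,9}→6
  8 left: {1,3,4,5,6,7,8,9}→6  {2,3,4,5,6,7,8,9}→6
  placing 0:c first → 12 extensions

12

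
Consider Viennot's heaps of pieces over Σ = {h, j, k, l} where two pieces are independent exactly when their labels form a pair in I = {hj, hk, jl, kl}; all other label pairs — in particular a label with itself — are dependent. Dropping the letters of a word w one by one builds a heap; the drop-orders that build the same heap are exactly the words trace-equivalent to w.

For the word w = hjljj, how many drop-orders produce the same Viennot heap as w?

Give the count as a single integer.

0(h) covers ∅
1(j) covers ∅
2(l) covers 0:h
3(j) covers 1:j
4(j) covers 3:j
floor of heap: 0:h, 1:j
completions by unplaced set U, small U first (add the entries for U minus each lowest piece of U):
  |U|=1: {2}:1  {4}:1
  |U|=2: {0,2}:1  {2,4}:2  {3,4}:1
  |U|=3: {0,2,4}:3  {1,3,4}:1  {2,3,4}:3
  start at 0(h): 4
  start at 1(j): 6
sum over floor = 10

10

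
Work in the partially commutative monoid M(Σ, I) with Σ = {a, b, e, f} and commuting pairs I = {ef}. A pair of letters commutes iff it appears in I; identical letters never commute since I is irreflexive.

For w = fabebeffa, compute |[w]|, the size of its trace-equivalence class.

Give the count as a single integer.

3

drop 0:f onto floor
drop 1:a onto {0:f}
drop 2:b onto {1:a}
drop 3:e onto {2:b}
drop 4:b onto {3:e}
drop 5:e onto {4:b}
drop 6:f onto {4:b}
drop 7:f onto {6:f}
drop 8:a onto {5:e, 7:f}
ground layer = {0:f}
drop-orders for the pieces not yet dropped (sum over which currently-grounded one goes next):
  1 to go: {8} 1
  2 to go: {5,8} 1  {7,8} 1
  3 to go: {5,7,8} 2  {6,7,8} 1
  4 to go: {5,6,7,8} 3
  5 to go: {4,5,6,7,8} 3
  6 to go: {3,4,5,6,7,8} 3
  7 to go: {2,3,4,5,6,7,8} 3
  if 0:f drops first: 3 orders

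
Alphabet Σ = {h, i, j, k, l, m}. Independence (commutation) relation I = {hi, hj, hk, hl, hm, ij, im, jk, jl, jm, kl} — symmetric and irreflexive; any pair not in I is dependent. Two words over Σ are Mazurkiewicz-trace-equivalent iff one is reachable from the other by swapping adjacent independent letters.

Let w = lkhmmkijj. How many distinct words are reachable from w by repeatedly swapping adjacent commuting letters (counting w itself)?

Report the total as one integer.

piece 0:l — minimal
piece 1:k — minimal
piece 2:h — minimal
piece 3:m rests on {0:l, 1:k}
piece 4:m rests on {3:m}
piece 5:k rests on {4:m}
piece 6:i rests on {5:k}
piece 7:j — minimal
piece 8:j rests on {7:j}
minimal pieces: {0:l, 1:k, 2:h, 7:j}
ways to finish when only these pieces remain (= sum over removing one remaining piece with nothing left below it):
  1 left: {2}→1  {6}→1  {8}→1
  2 left: {2,6}→2  {2,8}→2  {5,6}→1  {6,8}→2  {7,8}→1
  3 left: {2,5,6}→3  {2,6,8}→6  {2,7,8}→3  {4,5,6}→1  {5,6,8}→3  {6,7,8}→3
  4 left: {2,4,5,6}→4  {2,5,6,8}→12  {2,6,7,8}→12  {3,4,5,6}→1  {4,5,6,8}→4  {5,6,7,8}→6
  5 left: {0,3,4,5,6}→1  {1,3,4,5,6}→1  {2,3,4,5,6}→5  {2,4,5,6,8}→20  {2,5,6,7,8}→30  {3,4,5,6,8}→5  {4,5,6,7,8}→10
  6 left: {0,1,3,4,5,6}→2  {0,2,3,4,5,6}→6  {0,3,4,5,6,8}→6  {1,2,3,4,5,6}→6  {1,3,4,5,6,8}→6  {2,3,4,5,6,8}→30  {2,4,5,6,7,8}→60  {3,4,5,6,7,8}→15
  7 left: {0,1,2,3,4,5,6}→14  {0,1,3,4,5,6,8}→14  {0,2,3,4,5,6,8}→42  {0,3,4,5,6,7,8}→21  {1,2,3,4,5,6,8}→42  {1,3,4,5,6,7,8}→21  {2,3,4,5,6,7,8}→105
  placing 0:l first → 168 extensions
  placing 1:k first → 168 extensions
  placing 2:h first → 56 extensions
  placing 7:j first → 112 extensions
total linear extensions = 504

504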